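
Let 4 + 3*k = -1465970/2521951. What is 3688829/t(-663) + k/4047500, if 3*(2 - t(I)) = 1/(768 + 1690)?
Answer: 138830587893375482466637/75265714064678750 ≈ 1.8445e+6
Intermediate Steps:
t(I) = 14747/7374 (t(I) = 2 - 1/(3*(768 + 1690)) = 2 - ⅓/2458 = 2 - ⅓*1/2458 = 2 - 1/7374 = 14747/7374)
k = -3851258/2521951 (k = -4/3 + (-1465970/2521951)/3 = -4/3 + (-1465970*1/2521951)/3 = -4/3 + (⅓)*(-1465970/2521951) = -4/3 - 1465970/7565853 = -3851258/2521951 ≈ -1.5271)
3688829/t(-663) + k/4047500 = 3688829/(14747/7374) - 3851258/2521951/4047500 = 3688829*(7374/14747) - 3851258/2521951*1/4047500 = 27201425046/14747 - 1925629/5103798336250 = 138830587893375482466637/75265714064678750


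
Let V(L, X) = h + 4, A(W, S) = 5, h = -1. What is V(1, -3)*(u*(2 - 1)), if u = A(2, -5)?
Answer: 15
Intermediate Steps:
u = 5
V(L, X) = 3 (V(L, X) = -1 + 4 = 3)
V(1, -3)*(u*(2 - 1)) = 3*(5*(2 - 1)) = 3*(5*1) = 3*5 = 15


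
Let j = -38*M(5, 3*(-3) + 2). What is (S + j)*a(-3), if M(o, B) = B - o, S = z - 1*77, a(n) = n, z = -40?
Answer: -1017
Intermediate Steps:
S = -117 (S = -40 - 1*77 = -40 - 77 = -117)
j = 456 (j = -38*((3*(-3) + 2) - 1*5) = -38*((-9 + 2) - 5) = -38*(-7 - 5) = -38*(-12) = 456)
(S + j)*a(-3) = (-117 + 456)*(-3) = 339*(-3) = -1017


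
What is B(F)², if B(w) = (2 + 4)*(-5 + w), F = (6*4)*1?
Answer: 12996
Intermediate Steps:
F = 24 (F = 24*1 = 24)
B(w) = -30 + 6*w (B(w) = 6*(-5 + w) = -30 + 6*w)
B(F)² = (-30 + 6*24)² = (-30 + 144)² = 114² = 12996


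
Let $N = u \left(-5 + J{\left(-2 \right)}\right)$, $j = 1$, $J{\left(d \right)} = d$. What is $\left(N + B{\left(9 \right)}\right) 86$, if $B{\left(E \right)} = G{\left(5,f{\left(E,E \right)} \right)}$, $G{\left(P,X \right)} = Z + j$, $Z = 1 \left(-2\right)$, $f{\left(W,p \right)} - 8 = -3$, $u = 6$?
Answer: $-3698$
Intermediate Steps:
$f{\left(W,p \right)} = 5$ ($f{\left(W,p \right)} = 8 - 3 = 5$)
$Z = -2$
$N = -42$ ($N = 6 \left(-5 - 2\right) = 6 \left(-7\right) = -42$)
$G{\left(P,X \right)} = -1$ ($G{\left(P,X \right)} = -2 + 1 = -1$)
$B{\left(E \right)} = -1$
$\left(N + B{\left(9 \right)}\right) 86 = \left(-42 - 1\right) 86 = \left(-43\right) 86 = -3698$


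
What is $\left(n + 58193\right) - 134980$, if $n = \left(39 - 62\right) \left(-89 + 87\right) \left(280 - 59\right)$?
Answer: $-66621$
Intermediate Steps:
$n = 10166$ ($n = \left(-23\right) \left(-2\right) 221 = 46 \cdot 221 = 10166$)
$\left(n + 58193\right) - 134980 = \left(10166 + 58193\right) - 134980 = 68359 - 134980 = -66621$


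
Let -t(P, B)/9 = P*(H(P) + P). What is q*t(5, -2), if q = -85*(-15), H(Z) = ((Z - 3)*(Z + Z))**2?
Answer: -23236875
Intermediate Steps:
H(Z) = 4*Z**2*(-3 + Z)**2 (H(Z) = ((-3 + Z)*(2*Z))**2 = (2*Z*(-3 + Z))**2 = 4*Z**2*(-3 + Z)**2)
t(P, B) = -9*P*(P + 4*P**2*(-3 + P)**2) (t(P, B) = -9*P*(4*P**2*(-3 + P)**2 + P) = -9*P*(P + 4*P**2*(-3 + P)**2))
q = 1275
q*t(5, -2) = 1275*(5**2*(-9 - 36*5*(-3 + 5)**2)) = 1275*(25*(-9 - 36*5*2**2)) = 1275*(25*(-9 - 36*5*4)) = 1275*(25*(-9 - 720)) = 1275*(25*(-729)) = 1275*(-18225) = -23236875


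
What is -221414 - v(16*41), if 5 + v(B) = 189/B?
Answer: -145244493/656 ≈ -2.2141e+5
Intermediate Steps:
v(B) = -5 + 189/B
-221414 - v(16*41) = -221414 - (-5 + 189/((16*41))) = -221414 - (-5 + 189/656) = -221414 - 1*(-3091/656) = -221414 + 3091/656 = -145244493/656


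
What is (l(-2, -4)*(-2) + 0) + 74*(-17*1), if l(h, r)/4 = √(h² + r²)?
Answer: -1258 - 16*√5 ≈ -1293.8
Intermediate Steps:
l(h, r) = 4*√(h² + r²)
(l(-2, -4)*(-2) + 0) + 74*(-17*1) = ((4*√((-2)² + (-4)²))*(-2) + 0) + 74*(-17*1) = ((4*√(4 + 16))*(-2) + 0) + 74*(-17) = ((4*√20)*(-2) + 0) - 1258 = ((4*(2*√5))*(-2) + 0) - 1258 = ((8*√5)*(-2) + 0) - 1258 = (-16*√5 + 0) - 1258 = -16*√5 - 1258 = -1258 - 16*√5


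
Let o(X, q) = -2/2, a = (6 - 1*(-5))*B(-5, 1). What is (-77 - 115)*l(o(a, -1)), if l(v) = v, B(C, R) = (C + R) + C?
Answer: 192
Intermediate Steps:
B(C, R) = R + 2*C
a = -99 (a = (6 - 1*(-5))*(1 + 2*(-5)) = (6 + 5)*(1 - 10) = 11*(-9) = -99)
o(X, q) = -1 (o(X, q) = -2*½ = -1)
(-77 - 115)*l(o(a, -1)) = (-77 - 115)*(-1) = -192*(-1) = 192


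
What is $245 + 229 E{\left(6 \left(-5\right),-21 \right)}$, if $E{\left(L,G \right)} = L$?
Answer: $-6625$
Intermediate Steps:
$245 + 229 E{\left(6 \left(-5\right),-21 \right)} = 245 + 229 \cdot 6 \left(-5\right) = 245 + 229 \left(-30\right) = 245 - 6870 = -6625$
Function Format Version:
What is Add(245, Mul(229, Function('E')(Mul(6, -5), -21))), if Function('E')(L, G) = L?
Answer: -6625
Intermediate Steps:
Add(245, Mul(229, Function('E')(Mul(6, -5), -21))) = Add(245, Mul(229, Mul(6, -5))) = Add(245, Mul(229, -30)) = Add(245, -6870) = -6625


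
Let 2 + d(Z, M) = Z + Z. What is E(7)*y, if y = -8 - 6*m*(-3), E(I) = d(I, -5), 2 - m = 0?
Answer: 336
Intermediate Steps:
m = 2 (m = 2 - 1*0 = 2 + 0 = 2)
d(Z, M) = -2 + 2*Z (d(Z, M) = -2 + (Z + Z) = -2 + 2*Z)
E(I) = -2 + 2*I
y = 28 (y = -8 - 12*(-3) = -8 - 6*(-6) = -8 + 36 = 28)
E(7)*y = (-2 + 2*7)*28 = (-2 + 14)*28 = 12*28 = 336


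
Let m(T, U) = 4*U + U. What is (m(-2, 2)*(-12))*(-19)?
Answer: 2280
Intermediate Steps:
m(T, U) = 5*U
(m(-2, 2)*(-12))*(-19) = ((5*2)*(-12))*(-19) = (10*(-12))*(-19) = -120*(-19) = 2280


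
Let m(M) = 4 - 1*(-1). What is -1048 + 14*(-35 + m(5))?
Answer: -1468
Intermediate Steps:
m(M) = 5 (m(M) = 4 + 1 = 5)
-1048 + 14*(-35 + m(5)) = -1048 + 14*(-35 + 5) = -1048 + 14*(-30) = -1048 - 420 = -1468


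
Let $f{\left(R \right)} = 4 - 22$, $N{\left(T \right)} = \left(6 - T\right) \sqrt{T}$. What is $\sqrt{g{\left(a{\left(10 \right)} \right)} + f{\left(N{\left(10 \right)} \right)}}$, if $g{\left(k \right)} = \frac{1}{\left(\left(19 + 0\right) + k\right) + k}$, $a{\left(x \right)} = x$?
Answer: $\frac{i \sqrt{27339}}{39} \approx 4.2396 i$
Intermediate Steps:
$g{\left(k \right)} = \frac{1}{19 + 2 k}$ ($g{\left(k \right)} = \frac{1}{\left(19 + k\right) + k} = \frac{1}{19 + 2 k}$)
$N{\left(T \right)} = \sqrt{T} \left(6 - T\right)$
$f{\left(R \right)} = -18$
$\sqrt{g{\left(a{\left(10 \right)} \right)} + f{\left(N{\left(10 \right)} \right)}} = \sqrt{\frac{1}{19 + 2 \cdot 10} - 18} = \sqrt{\frac{1}{19 + 20} - 18} = \sqrt{\frac{1}{39} - 18} = \sqrt{- \frac{701}{39}} = \frac{i \sqrt{27339}}{39}$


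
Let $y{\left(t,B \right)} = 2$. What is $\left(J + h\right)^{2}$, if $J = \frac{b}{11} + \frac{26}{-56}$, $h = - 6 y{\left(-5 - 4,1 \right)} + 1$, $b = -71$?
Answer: $\frac{30459361}{94864} \approx 321.08$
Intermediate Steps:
$h = -11$ ($h = \left(-6\right) 2 + 1 = -12 + 1 = -11$)
$J = - \frac{2131}{308}$ ($J = - \frac{71}{11} + \frac{26}{-56} = \left(-71\right) \frac{1}{11} + 26 \left(- \frac{1}{56}\right) = - \frac{71}{11} - \frac{13}{28} = - \frac{2131}{308} \approx -6.9188$)
$\left(J + h\right)^{2} = \left(- \frac{2131}{308} - 11\right)^{2} = \left(- \frac{5519}{308}\right)^{2} = \frac{30459361}{94864}$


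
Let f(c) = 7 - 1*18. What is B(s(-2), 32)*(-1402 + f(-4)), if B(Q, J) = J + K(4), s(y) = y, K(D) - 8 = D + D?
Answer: -67824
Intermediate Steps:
K(D) = 8 + 2*D (K(D) = 8 + (D + D) = 8 + 2*D)
f(c) = -11 (f(c) = 7 - 18 = -11)
B(Q, J) = 16 + J (B(Q, J) = J + (8 + 2*4) = J + (8 + 8) = J + 16 = 16 + J)
B(s(-2), 32)*(-1402 + f(-4)) = (16 + 32)*(-1402 - 11) = 48*(-1413) = -67824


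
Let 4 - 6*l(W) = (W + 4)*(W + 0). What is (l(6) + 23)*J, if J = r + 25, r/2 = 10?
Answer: 615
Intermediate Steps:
r = 20 (r = 2*10 = 20)
l(W) = 2/3 - W*(4 + W)/6 (l(W) = 2/3 - (W + 4)*(W + 0)/6 = 2/3 - (4 + W)*W/6 = 2/3 - W*(4 + W)/6)
J = 45 (J = 20 + 25 = 45)
(l(6) + 23)*J = ((2/3 - 2/3*6 - 1/6*6**2) + 23)*45 = ((2/3 - 4 - 1/6*36) + 23)*45 = ((2/3 - 4 - 6) + 23)*45 = (-28/3 + 23)*45 = (41/3)*45 = 615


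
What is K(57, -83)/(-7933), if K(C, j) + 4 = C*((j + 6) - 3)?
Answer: 4564/7933 ≈ 0.57532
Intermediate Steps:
K(C, j) = -4 + C*(3 + j) (K(C, j) = -4 + C*((j + 6) - 3) = -4 + C*((6 + j) - 3) = -4 + C*(3 + j))
K(57, -83)/(-7933) = (-4 + 3*57 + 57*(-83))/(-7933) = (-4 + 171 - 4731)*(-1/7933) = -4564*(-1/7933) = 4564/7933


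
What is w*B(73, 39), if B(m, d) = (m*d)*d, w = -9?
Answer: -999297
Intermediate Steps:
B(m, d) = m*d² (B(m, d) = (d*m)*d = m*d²)
w*B(73, 39) = -657*39² = -657*1521 = -9*111033 = -999297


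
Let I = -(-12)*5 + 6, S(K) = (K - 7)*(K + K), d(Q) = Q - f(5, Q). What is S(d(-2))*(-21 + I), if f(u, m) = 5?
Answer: 8820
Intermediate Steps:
d(Q) = -5 + Q (d(Q) = Q - 1*5 = Q - 5 = -5 + Q)
S(K) = 2*K*(-7 + K) (S(K) = (-7 + K)*(2*K) = 2*K*(-7 + K))
I = 66 (I = -3*(-20) + 6 = 60 + 6 = 66)
S(d(-2))*(-21 + I) = (2*(-5 - 2)*(-7 + (-5 - 2)))*(-21 + 66) = (2*(-7)*(-7 - 7))*45 = (2*(-7)*(-14))*45 = 196*45 = 8820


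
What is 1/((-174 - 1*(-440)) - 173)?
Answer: 1/93 ≈ 0.010753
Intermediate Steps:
1/((-174 - 1*(-440)) - 173) = 1/((-174 + 440) - 173) = 1/(266 - 173) = 1/93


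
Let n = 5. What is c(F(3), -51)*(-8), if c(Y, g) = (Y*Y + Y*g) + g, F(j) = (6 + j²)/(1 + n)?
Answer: 1378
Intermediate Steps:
F(j) = 1 + j²/6 (F(j) = (6 + j²)/(1 + 5) = (6 + j²)/6 = (6 + j²)*(⅙) = 1 + j²/6)
c(Y, g) = g + Y² + Y*g (c(Y, g) = (Y² + Y*g) + g = g + Y² + Y*g)
c(F(3), -51)*(-8) = (-51 + (1 + (⅙)*3²)² + (1 + (⅙)*3²)*(-51))*(-8) = (-51 + (1 + (⅙)*9)² + (1 + (⅙)*9)*(-51))*(-8) = (-51 + (1 + 3/2)² + (1 + 3/2)*(-51))*(-8) = (-51 + (5/2)² + (5/2)*(-51))*(-8) = (-51 + 25/4 - 255/2)*(-8) = -689/4*(-8) = 1378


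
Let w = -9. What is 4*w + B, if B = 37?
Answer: 1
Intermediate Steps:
4*w + B = 4*(-9) + 37 = -36 + 37 = 1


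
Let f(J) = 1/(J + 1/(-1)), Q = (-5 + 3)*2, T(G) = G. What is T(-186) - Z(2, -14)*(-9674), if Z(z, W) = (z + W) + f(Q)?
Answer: -591044/5 ≈ -1.1821e+5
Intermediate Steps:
Q = -4 (Q = -2*2 = -4)
f(J) = 1/(-1 + J) (f(J) = 1/(J - 1) = 1/(-1 + J))
Z(z, W) = -⅕ + W + z (Z(z, W) = (z + W) + 1/(-1 - 4) = (W + z) + 1/(-5) = (W + z) - ⅕ = -⅕ + W + z)
T(-186) - Z(2, -14)*(-9674) = -186 - (-⅕ - 14 + 2)*(-9674) = -186 - (-61)*(-9674)/5 = -186 - 1*590114/5 = -186 - 590114/5 = -591044/5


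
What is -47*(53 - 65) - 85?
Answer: 479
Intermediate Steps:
-47*(53 - 65) - 85 = -47*(-12) - 85 = 564 - 85 = 479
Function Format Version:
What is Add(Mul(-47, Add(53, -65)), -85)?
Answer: 479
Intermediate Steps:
Add(Mul(-47, Add(53, -65)), -85) = Add(Mul(-47, -12), -85) = Add(564, -85) = 479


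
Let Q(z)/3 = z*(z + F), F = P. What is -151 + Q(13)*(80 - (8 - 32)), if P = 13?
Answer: 105305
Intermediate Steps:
F = 13
Q(z) = 3*z*(13 + z) (Q(z) = 3*(z*(z + 13)) = 3*(z*(13 + z)) = 3*z*(13 + z))
-151 + Q(13)*(80 - (8 - 32)) = -151 + (3*13*(13 + 13))*(80 - (8 - 32)) = -151 + (3*13*26)*(80 - 1*(-24)) = -151 + 1014*(80 + 24) = -151 + 1014*104 = -151 + 105456 = 105305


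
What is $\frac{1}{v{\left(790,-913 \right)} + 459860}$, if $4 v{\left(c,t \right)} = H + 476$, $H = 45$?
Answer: $\frac{4}{1839961} \approx 2.174 \cdot 10^{-6}$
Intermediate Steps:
$v{\left(c,t \right)} = \frac{521}{4}$ ($v{\left(c,t \right)} = \frac{45 + 476}{4} = \frac{1}{4} \cdot 521 = \frac{521}{4}$)
$\frac{1}{v{\left(790,-913 \right)} + 459860} = \frac{1}{\frac{521}{4} + 459860} = \frac{1}{\frac{1839961}{4}} = \frac{4}{1839961}$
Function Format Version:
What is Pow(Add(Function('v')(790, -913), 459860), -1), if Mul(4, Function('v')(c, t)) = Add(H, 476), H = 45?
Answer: Rational(4, 1839961) ≈ 2.1740e-6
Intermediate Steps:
Function('v')(c, t) = Rational(521, 4) (Function('v')(c, t) = Mul(Rational(1, 4), Add(45, 476)) = Mul(Rational(1, 4), 521) = Rational(521, 4))
Pow(Add(Function('v')(790, -913), 459860), -1) = Pow(Add(Rational(521, 4), 459860), -1) = Pow(Rational(1839961, 4), -1) = Rational(4, 1839961)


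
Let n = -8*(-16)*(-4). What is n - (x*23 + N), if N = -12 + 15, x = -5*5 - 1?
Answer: 83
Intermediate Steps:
x = -26 (x = -25 - 1 = -26)
n = -512 (n = 128*(-4) = -512)
N = 3
n - (x*23 + N) = -512 - (-26*23 + 3) = -512 - (-598 + 3) = -512 - 1*(-595) = -512 + 595 = 83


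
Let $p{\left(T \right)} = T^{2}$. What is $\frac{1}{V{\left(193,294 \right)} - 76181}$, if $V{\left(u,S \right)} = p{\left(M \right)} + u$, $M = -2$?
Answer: $- \frac{1}{75984} \approx -1.3161 \cdot 10^{-5}$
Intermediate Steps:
$V{\left(u,S \right)} = 4 + u$ ($V{\left(u,S \right)} = \left(-2\right)^{2} + u = 4 + u$)
$\frac{1}{V{\left(193,294 \right)} - 76181} = \frac{1}{\left(4 + 193\right) - 76181} = \frac{1}{197 - 76181} = \frac{1}{-75984} = - \frac{1}{75984}$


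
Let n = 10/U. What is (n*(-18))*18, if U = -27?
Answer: 120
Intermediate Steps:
n = -10/27 (n = 10/(-27) = 10*(-1/27) = -10/27 ≈ -0.37037)
(n*(-18))*18 = -10/27*(-18)*18 = (20/3)*18 = 120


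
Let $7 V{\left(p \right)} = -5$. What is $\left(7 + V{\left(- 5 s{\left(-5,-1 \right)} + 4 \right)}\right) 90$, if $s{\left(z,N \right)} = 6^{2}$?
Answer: $\frac{3960}{7} \approx 565.71$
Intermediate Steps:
$s{\left(z,N \right)} = 36$
$V{\left(p \right)} = - \frac{5}{7}$ ($V{\left(p \right)} = \frac{1}{7} \left(-5\right) = - \frac{5}{7}$)
$\left(7 + V{\left(- 5 s{\left(-5,-1 \right)} + 4 \right)}\right) 90 = \left(7 - \frac{5}{7}\right) 90 = \frac{44}{7} \cdot 90 = \frac{3960}{7}$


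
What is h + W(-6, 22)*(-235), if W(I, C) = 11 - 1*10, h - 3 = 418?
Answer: 186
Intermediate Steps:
h = 421 (h = 3 + 418 = 421)
W(I, C) = 1 (W(I, C) = 11 - 10 = 1)
h + W(-6, 22)*(-235) = 421 + 1*(-235) = 421 - 235 = 186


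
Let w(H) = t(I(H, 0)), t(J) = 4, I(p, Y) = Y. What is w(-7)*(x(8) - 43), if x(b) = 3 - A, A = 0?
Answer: -160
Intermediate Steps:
x(b) = 3 (x(b) = 3 - 1*0 = 3 + 0 = 3)
w(H) = 4
w(-7)*(x(8) - 43) = 4*(3 - 43) = 4*(-40) = -160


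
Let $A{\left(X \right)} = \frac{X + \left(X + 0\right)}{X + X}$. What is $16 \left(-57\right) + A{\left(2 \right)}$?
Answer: $-911$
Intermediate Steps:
$A{\left(X \right)} = 1$ ($A{\left(X \right)} = \frac{X + X}{2 X} = 2 X \frac{1}{2 X} = 1$)
$16 \left(-57\right) + A{\left(2 \right)} = 16 \left(-57\right) + 1 = -912 + 1 = -911$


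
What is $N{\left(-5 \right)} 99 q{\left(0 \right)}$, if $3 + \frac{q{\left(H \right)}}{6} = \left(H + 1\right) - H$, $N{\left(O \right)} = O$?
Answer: $5940$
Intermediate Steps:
$q{\left(H \right)} = -12$ ($q{\left(H \right)} = -18 + 6 \left(\left(H + 1\right) - H\right) = -18 + 6 \left(\left(1 + H\right) - H\right) = -18 + 6 \cdot 1 = -18 + 6 = -12$)
$N{\left(-5 \right)} 99 q{\left(0 \right)} = \left(-5\right) 99 \left(-12\right) = \left(-495\right) \left(-12\right) = 5940$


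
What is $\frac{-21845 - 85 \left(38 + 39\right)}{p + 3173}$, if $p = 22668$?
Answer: $- \frac{28390}{25841} \approx -1.0986$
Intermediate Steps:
$\frac{-21845 - 85 \left(38 + 39\right)}{p + 3173} = \frac{-21845 - 85 \left(38 + 39\right)}{22668 + 3173} = \frac{-21845 - 6545}{25841} = \left(-21845 - 6545\right) \frac{1}{25841} = \left(-28390\right) \frac{1}{25841} = - \frac{28390}{25841}$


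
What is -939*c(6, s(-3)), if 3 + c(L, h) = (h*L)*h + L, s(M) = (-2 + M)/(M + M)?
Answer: -13459/2 ≈ -6729.5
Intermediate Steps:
s(M) = (-2 + M)/(2*M) (s(M) = (-2 + M)/((2*M)) = (-2 + M)*(1/(2*M)) = (-2 + M)/(2*M))
c(L, h) = -3 + L + L*h² (c(L, h) = -3 + ((h*L)*h + L) = -3 + ((L*h)*h + L) = -3 + (L*h² + L) = -3 + (L + L*h²) = -3 + L + L*h²)
-939*c(6, s(-3)) = -939*(-3 + 6 + 6*((½)*(-2 - 3)/(-3))²) = -939*(-3 + 6 + 6*((½)*(-⅓)*(-5))²) = -939*(-3 + 6 + 6*(⅚)²) = -939*(-3 + 6 + 6*(25/36)) = -939*(-3 + 6 + 25/6) = -939*43/6 = -13459/2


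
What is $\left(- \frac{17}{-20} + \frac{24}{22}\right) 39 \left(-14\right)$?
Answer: $- \frac{116571}{110} \approx -1059.7$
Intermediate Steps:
$\left(- \frac{17}{-20} + \frac{24}{22}\right) 39 \left(-14\right) = \left(\left(-17\right) \left(- \frac{1}{20}\right) + 24 \cdot \frac{1}{22}\right) 39 \left(-14\right) = \left(\frac{17}{20} + \frac{12}{11}\right) 39 \left(-14\right) = \frac{427}{220} \cdot 39 \left(-14\right) = \frac{16653}{220} \left(-14\right) = - \frac{116571}{110}$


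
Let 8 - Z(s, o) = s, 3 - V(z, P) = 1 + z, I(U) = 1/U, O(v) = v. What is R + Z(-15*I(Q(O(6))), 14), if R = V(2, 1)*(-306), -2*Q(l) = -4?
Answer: 31/2 ≈ 15.500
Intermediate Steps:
Q(l) = 2 (Q(l) = -½*(-4) = 2)
I(U) = 1/U
V(z, P) = 2 - z (V(z, P) = 3 - (1 + z) = 3 + (-1 - z) = 2 - z)
R = 0 (R = (2 - 1*2)*(-306) = (2 - 2)*(-306) = 0*(-306) = 0)
Z(s, o) = 8 - s
R + Z(-15*I(Q(O(6))), 14) = 0 + (8 - (-15)/2) = 0 + (8 - 1*(-15/2)) = 0 + (8 + 15/2) = 0 + 31/2 = 31/2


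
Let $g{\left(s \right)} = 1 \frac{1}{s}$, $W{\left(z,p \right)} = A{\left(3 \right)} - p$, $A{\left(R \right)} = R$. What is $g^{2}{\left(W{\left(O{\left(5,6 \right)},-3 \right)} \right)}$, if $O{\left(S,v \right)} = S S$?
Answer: $\frac{1}{36} \approx 0.027778$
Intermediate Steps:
$O{\left(S,v \right)} = S^{2}$
$W{\left(z,p \right)} = 3 - p$
$g{\left(s \right)} = \frac{1}{s}$
$g^{2}{\left(W{\left(O{\left(5,6 \right)},-3 \right)} \right)} = \left(\frac{1}{3 - -3}\right)^{2} = \left(\frac{1}{3 + 3}\right)^{2} = \left(\frac{1}{6}\right)^{2} = \frac{1}{36}$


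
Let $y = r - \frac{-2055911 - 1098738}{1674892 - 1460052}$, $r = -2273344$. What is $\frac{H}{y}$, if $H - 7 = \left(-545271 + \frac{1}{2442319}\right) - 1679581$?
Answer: $\frac{1167393556349621360}{1192833655959891209} \approx 0.97867$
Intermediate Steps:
$H = - \frac{5433781215554}{2442319}$ ($H = 7 - \left(2224852 - \frac{1}{2442319}\right) = 7 + \left(\left(-545271 + \frac{1}{2442319}\right) - 1679581\right) = 7 - \frac{5433798311787}{2442319} = - \frac{5433781215554}{2442319} \approx -2.2248 \cdot 10^{6}$)
$y = - \frac{488402070311}{214840}$ ($y = -2273344 - \frac{-2055911 - 1098738}{1674892 - 1460052} = -2273344 - - \frac{3154649}{214840} = -2273344 + \frac{3154649}{214840} = - \frac{488402070311}{214840} \approx -2.2733 \cdot 10^{6}$)
$\frac{H}{y} = - \frac{5433781215554}{2442319 \left(- \frac{488402070311}{214840}\right)} = \left(- \frac{5433781215554}{2442319}\right) \left(- \frac{214840}{488402070311}\right) = \frac{1167393556349621360}{1192833655959891209}$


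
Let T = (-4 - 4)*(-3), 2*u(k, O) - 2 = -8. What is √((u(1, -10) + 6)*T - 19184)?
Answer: 2*I*√4778 ≈ 138.25*I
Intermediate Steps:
u(k, O) = -3 (u(k, O) = 1 + (½)*(-8) = 1 - 4 = -3)
T = 24 (T = -8*(-3) = 24)
√((u(1, -10) + 6)*T - 19184) = √((-3 + 6)*24 - 19184) = √(3*24 - 19184) = √(72 - 19184) = √(-19112) = 2*I*√4778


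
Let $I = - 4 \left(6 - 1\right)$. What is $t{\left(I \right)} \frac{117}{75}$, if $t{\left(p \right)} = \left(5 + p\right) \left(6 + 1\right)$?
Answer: $- \frac{819}{5} \approx -163.8$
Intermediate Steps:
$I = -20$ ($I = - 4 \left(6 - 1\right) = \left(-4\right) 5 = -20$)
$t{\left(p \right)} = 35 + 7 p$ ($t{\left(p \right)} = \left(5 + p\right) 7 = 35 + 7 p$)
$t{\left(I \right)} \frac{117}{75} = \left(35 + 7 \left(-20\right)\right) \frac{117}{75} = \left(35 - 140\right) 117 \cdot \frac{1}{75} = \left(-105\right) \frac{39}{25} = - \frac{819}{5}$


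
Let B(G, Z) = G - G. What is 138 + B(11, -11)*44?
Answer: 138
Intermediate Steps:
B(G, Z) = 0
138 + B(11, -11)*44 = 138 + 0*44 = 138 + 0 = 138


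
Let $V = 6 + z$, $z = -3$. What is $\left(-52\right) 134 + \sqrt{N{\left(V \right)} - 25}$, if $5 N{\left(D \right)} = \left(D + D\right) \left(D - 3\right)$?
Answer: $-6968 + 5 i \approx -6968.0 + 5.0 i$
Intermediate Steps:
$V = 3$ ($V = 6 - 3 = 3$)
$N{\left(D \right)} = \frac{2 D \left(-3 + D\right)}{5}$ ($N{\left(D \right)} = \frac{\left(D + D\right) \left(D - 3\right)}{5} = \frac{2 D \left(-3 + D\right)}{5}$)
$\left(-52\right) 134 + \sqrt{N{\left(V \right)} - 25} = \left(-52\right) 134 + \sqrt{\frac{2}{5} \cdot 3 \left(-3 + 3\right) - 25} = -6968 + \sqrt{\frac{2}{5} \cdot 3 \cdot 0 - 25} = -6968 + \sqrt{0 - 25} = -6968 + \sqrt{-25} = -6968 + 5 i$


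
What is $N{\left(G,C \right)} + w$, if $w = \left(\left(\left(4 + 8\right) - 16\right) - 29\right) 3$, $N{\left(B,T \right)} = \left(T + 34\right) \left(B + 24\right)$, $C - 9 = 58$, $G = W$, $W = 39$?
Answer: $6264$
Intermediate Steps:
$G = 39$
$C = 67$ ($C = 9 + 58 = 67$)
$N{\left(B,T \right)} = \left(24 + B\right) \left(34 + T\right)$ ($N{\left(B,T \right)} = \left(34 + T\right) \left(24 + B\right) = \left(24 + B\right) \left(34 + T\right)$)
$w = -99$ ($w = \left(\left(12 - 16\right) - 29\right) 3 = \left(-4 - 29\right) 3 = \left(-33\right) 3 = -99$)
$N{\left(G,C \right)} + w = \left(816 + 24 \cdot 67 + 34 \cdot 39 + 39 \cdot 67\right) - 99 = \left(816 + 1608 + 1326 + 2613\right) - 99 = 6363 - 99 = 6264$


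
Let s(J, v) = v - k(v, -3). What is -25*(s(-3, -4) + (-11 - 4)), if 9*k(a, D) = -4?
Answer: 4175/9 ≈ 463.89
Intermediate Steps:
k(a, D) = -4/9 (k(a, D) = (1/9)*(-4) = -4/9)
s(J, v) = 4/9 + v (s(J, v) = v - 1*(-4/9) = v + 4/9 = 4/9 + v)
-25*(s(-3, -4) + (-11 - 4)) = -25*((4/9 - 4) + (-11 - 4)) = -25*(-32/9 - 15) = -25*(-167/9) = 4175/9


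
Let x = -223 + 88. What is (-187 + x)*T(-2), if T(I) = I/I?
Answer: -322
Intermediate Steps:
T(I) = 1
x = -135
(-187 + x)*T(-2) = (-187 - 135)*1 = -322*1 = -322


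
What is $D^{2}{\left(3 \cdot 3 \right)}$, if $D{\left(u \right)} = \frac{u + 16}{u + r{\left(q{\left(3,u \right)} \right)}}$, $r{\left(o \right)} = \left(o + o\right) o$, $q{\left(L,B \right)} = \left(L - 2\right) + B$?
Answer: $\frac{625}{43681} \approx 0.014308$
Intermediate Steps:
$q{\left(L,B \right)} = -2 + B + L$ ($q{\left(L,B \right)} = \left(-2 + L\right) + B = -2 + B + L$)
$r{\left(o \right)} = 2 o^{2}$ ($r{\left(o \right)} = 2 o o = 2 o^{2}$)
$D{\left(u \right)} = \frac{16 + u}{u + 2 \left(1 + u\right)^{2}}$ ($D{\left(u \right)} = \frac{u + 16}{u + 2 \left(-2 + u + 3\right)^{2}} = \frac{16 + u}{u + 2 \left(1 + u\right)^{2}}$)
$D^{2}{\left(3 \cdot 3 \right)} = \left(\frac{16 + 3 \cdot 3}{3 \cdot 3 + 2 \left(1 + 3 \cdot 3\right)^{2}}\right)^{2} = \left(\frac{16 + 9}{9 + 2 \left(1 + 9\right)^{2}}\right)^{2} = \left(\frac{1}{9 + 2 \cdot 10^{2}} \cdot 25\right)^{2} = \left(\frac{1}{9 + 2 \cdot 100} \cdot 25\right)^{2} = \left(\frac{1}{9 + 200} \cdot 25\right)^{2} = \left(\frac{1}{209} \cdot 25\right)^{2} = \left(\frac{25}{209}\right)^{2} = \frac{625}{43681}$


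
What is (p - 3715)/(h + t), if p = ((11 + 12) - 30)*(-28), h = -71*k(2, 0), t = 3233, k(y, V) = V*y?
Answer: -3519/3233 ≈ -1.0885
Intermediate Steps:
h = 0 (h = -0*2 = -71*0 = 0)
p = 196 (p = (23 - 30)*(-28) = -7*(-28) = 196)
(p - 3715)/(h + t) = (196 - 3715)/(0 + 3233) = -3519/3233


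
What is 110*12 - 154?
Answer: 1166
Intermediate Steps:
110*12 - 154 = 1320 - 154 = 1166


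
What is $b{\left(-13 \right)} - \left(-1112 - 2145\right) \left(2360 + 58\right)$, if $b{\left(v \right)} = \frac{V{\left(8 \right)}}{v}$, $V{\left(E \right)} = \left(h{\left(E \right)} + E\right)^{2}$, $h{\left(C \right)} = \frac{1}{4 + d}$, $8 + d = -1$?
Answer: $\frac{196885533}{25} \approx 7.8754 \cdot 10^{6}$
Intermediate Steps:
$d = -9$ ($d = -8 - 1 = -9$)
$h{\left(C \right)} = - \frac{1}{5}$ ($h{\left(C \right)} = \frac{1}{4 - 9} = \frac{1}{-5} = - \frac{1}{5}$)
$V{\left(E \right)} = \left(- \frac{1}{5} + E\right)^{2}$
$b{\left(v \right)} = \frac{1521}{25 v}$ ($b{\left(v \right)} = \frac{\frac{1}{25} \left(-1 + 5 \cdot 8\right)^{2}}{v} = \frac{\frac{1}{25} \left(-1 + 40\right)^{2}}{v} = \frac{\frac{1}{25} \cdot 39^{2}}{v} = \frac{\frac{1}{25} \cdot 1521}{v} = \frac{1521}{25 v}$)
$b{\left(-13 \right)} - \left(-1112 - 2145\right) \left(2360 + 58\right) = \frac{1521}{25 \left(-13\right)} - \left(-1112 - 2145\right) \left(2360 + 58\right) = \frac{1521}{25} \left(- \frac{1}{13}\right) - \left(-3257\right) 2418 = - \frac{117}{25} - -7875426 = - \frac{117}{25} + 7875426 = \frac{196885533}{25}$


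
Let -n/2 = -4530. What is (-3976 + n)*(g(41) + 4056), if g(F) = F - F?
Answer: 20620704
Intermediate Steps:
n = 9060 (n = -2*(-4530) = 9060)
g(F) = 0
(-3976 + n)*(g(41) + 4056) = (-3976 + 9060)*(0 + 4056) = 5084*4056 = 20620704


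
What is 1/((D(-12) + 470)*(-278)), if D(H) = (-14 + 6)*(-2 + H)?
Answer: -1/161796 ≈ -6.1806e-6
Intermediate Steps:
D(H) = 16 - 8*H (D(H) = -8*(-2 + H) = 16 - 8*H)
1/((D(-12) + 470)*(-278)) = 1/(((16 - 8*(-12)) + 470)*(-278)) = 1/(((16 + 96) + 470)*(-278)) = 1/((112 + 470)*(-278)) = 1/(582*(-278)) = 1/(-161796) = -1/161796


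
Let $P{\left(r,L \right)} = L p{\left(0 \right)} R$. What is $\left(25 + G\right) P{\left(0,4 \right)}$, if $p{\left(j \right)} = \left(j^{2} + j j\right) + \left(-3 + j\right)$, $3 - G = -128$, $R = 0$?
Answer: $0$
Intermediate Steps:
$G = 131$ ($G = 3 - -128 = 3 + 128 = 131$)
$p{\left(j \right)} = -3 + j + 2 j^{2}$ ($p{\left(j \right)} = \left(j^{2} + j^{2}\right) + \left(-3 + j\right) = 2 j^{2} + \left(-3 + j\right) = -3 + j + 2 j^{2}$)
$P{\left(r,L \right)} = 0$ ($P{\left(r,L \right)} = L \left(-3 + 0 + 2 \cdot 0^{2}\right) 0 = L \left(-3 + 0 + 2 \cdot 0\right) 0 = L \left(-3 + 0 + 0\right) 0 = L \left(-3\right) 0 = - 3 L 0 = 0$)
$\left(25 + G\right) P{\left(0,4 \right)} = \left(25 + 131\right) 0 = 156 \cdot 0 = 0$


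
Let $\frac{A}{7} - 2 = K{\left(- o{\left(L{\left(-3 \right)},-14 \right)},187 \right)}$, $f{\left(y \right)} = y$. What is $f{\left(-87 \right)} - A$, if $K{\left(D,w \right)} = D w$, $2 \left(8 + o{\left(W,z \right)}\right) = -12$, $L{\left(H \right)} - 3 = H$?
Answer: $-18427$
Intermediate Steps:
$L{\left(H \right)} = 3 + H$
$o{\left(W,z \right)} = -14$ ($o{\left(W,z \right)} = -8 + \frac{1}{2} \left(-12\right) = -8 - 6 = -14$)
$A = 18340$ ($A = 14 + 7 \left(-1\right) \left(-14\right) 187 = 14 + 7 \cdot 14 \cdot 187 = 14 + 7 \cdot 2618 = 14 + 18326 = 18340$)
$f{\left(-87 \right)} - A = -87 - 18340 = -18427$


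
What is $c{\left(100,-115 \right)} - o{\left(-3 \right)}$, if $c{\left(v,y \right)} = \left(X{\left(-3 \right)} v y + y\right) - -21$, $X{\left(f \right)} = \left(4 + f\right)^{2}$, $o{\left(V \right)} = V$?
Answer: $-11591$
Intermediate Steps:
$c{\left(v,y \right)} = 21 + y + v y$ ($c{\left(v,y \right)} = \left(\left(4 - 3\right)^{2} v y + y\right) - -21 = \left(1^{2} v y + y\right) + 21 = \left(1 v y + y\right) + 21 = \left(v y + y\right) + 21 = \left(y + v y\right) + 21 = 21 + y + v y$)
$c{\left(100,-115 \right)} - o{\left(-3 \right)} = \left(21 - 115 + 100 \left(-115\right)\right) - -3 = \left(21 - 115 - 11500\right) + 3 = -11594 + 3 = -11591$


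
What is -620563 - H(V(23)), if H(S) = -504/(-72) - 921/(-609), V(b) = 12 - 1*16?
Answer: -125976017/203 ≈ -6.2057e+5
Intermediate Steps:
V(b) = -4 (V(b) = 12 - 16 = -4)
H(S) = 1728/203 (H(S) = -504*(-1/72) - 921*(-1/609) = 7 + 307/203 = 1728/203)
-620563 - H(V(23)) = -620563 - 1*1728/203 = -620563 - 1728/203 = -125976017/203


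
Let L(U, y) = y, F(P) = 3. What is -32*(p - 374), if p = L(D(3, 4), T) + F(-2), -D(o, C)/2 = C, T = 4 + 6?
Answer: 11552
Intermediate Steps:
T = 10
D(o, C) = -2*C
p = 13 (p = 10 + 3 = 13)
-32*(p - 374) = -32*(13 - 374) = -32*(-361) = 11552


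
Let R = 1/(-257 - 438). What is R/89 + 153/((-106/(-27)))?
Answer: 255522899/6556630 ≈ 38.972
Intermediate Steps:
R = -1/695 (R = 1/(-695) = -1/695 ≈ -0.0014388)
R/89 + 153/((-106/(-27))) = -1/695/89 + 153/((-106/(-27))) = -1/695*1/89 + 153/((-106*(-1/27))) = -1/61855 + 153/(106/27) = -1/61855 + 153*(27/106) = -1/61855 + 4131/106 = 255522899/6556630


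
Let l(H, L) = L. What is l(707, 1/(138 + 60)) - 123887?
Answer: -24529625/198 ≈ -1.2389e+5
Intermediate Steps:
l(707, 1/(138 + 60)) - 123887 = 1/(138 + 60) - 123887 = 1/198 - 123887 = -24529625/198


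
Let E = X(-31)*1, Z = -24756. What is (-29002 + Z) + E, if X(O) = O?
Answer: -53789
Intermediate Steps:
E = -31 (E = -31*1 = -31)
(-29002 + Z) + E = (-29002 - 24756) - 31 = -53758 - 31 = -53789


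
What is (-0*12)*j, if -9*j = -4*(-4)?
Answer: 0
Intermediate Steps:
j = -16/9 (j = -(-4)*(-4)/9 = -⅑*16 = -16/9 ≈ -1.7778)
(-0*12)*j = -0*12*(-16/9) = -28*0*(-16/9) = 0*(-16/9) = 0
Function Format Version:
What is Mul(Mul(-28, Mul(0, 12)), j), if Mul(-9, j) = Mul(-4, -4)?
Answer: 0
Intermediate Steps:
j = Rational(-16, 9) (j = Mul(Rational(-1, 9), Mul(-4, -4)) = Mul(Rational(-1, 9), 16) = Rational(-16, 9) ≈ -1.7778)
Mul(Mul(-28, Mul(0, 12)), j) = Mul(Mul(-28, Mul(0, 12)), Rational(-16, 9)) = Mul(Mul(-28, 0), Rational(-16, 9)) = Mul(0, Rational(-16, 9)) = 0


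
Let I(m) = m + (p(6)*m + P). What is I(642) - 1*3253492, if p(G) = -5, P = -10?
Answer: -3256070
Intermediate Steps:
I(m) = -10 - 4*m (I(m) = m + (-5*m - 10) = m + (-10 - 5*m) = -10 - 4*m)
I(642) - 1*3253492 = (-10 - 4*642) - 1*3253492 = (-10 - 2568) - 3253492 = -2578 - 3253492 = -3256070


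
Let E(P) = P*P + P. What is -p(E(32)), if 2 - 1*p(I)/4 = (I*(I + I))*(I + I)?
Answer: 18841337848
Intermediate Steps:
E(P) = P + P² (E(P) = P² + P = P + P²)
p(I) = 8 - 16*I³ (p(I) = 8 - 4*I*(I + I)*(I + I) = 8 - 4*I*(2*I)*2*I = 8 - 4*2*I²*2*I = 8 - 16*I³)
-p(E(32)) = -(8 - 16*32768*(1 + 32)³) = -(8 - 16*(32*33)³) = -(8 - 16*1056³) = -(8 - 16*1177583616) = -(8 - 18841337856) = -1*(-18841337848) = 18841337848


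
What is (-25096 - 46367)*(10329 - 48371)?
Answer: 2718595446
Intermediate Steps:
(-25096 - 46367)*(10329 - 48371) = -71463*(-38042) = 2718595446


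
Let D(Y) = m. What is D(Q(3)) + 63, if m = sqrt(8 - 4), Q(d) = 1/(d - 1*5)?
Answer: 65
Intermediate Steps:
Q(d) = 1/(-5 + d) (Q(d) = 1/(d - 5) = 1/(-5 + d))
m = 2 (m = sqrt(4) = 2)
D(Y) = 2
D(Q(3)) + 63 = 2 + 63 = 65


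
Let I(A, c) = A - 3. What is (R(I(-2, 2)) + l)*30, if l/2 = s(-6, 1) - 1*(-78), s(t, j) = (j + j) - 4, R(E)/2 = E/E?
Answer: 4620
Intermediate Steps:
I(A, c) = -3 + A
R(E) = 2 (R(E) = 2*(E/E) = 2*1 = 2)
s(t, j) = -4 + 2*j (s(t, j) = 2*j - 4 = -4 + 2*j)
l = 152 (l = 2*((-4 + 2*1) - 1*(-78)) = 2*((-4 + 2) + 78) = 2*(-2 + 78) = 2*76 = 152)
(R(I(-2, 2)) + l)*30 = (2 + 152)*30 = 154*30 = 4620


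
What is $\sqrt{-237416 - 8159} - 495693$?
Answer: $-495693 + 5 i \sqrt{9823} \approx -4.9569 \cdot 10^{5} + 495.56 i$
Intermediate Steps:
$\sqrt{-237416 - 8159} - 495693 = \sqrt{-245575} - 495693 = 5 i \sqrt{9823} - 495693 = -495693 + 5 i \sqrt{9823}$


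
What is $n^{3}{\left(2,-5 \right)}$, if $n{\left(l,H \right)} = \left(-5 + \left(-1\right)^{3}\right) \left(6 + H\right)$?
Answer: $-216$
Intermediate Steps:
$n{\left(l,H \right)} = -36 - 6 H$ ($n{\left(l,H \right)} = \left(-5 - 1\right) \left(6 + H\right) = - 6 \left(6 + H\right) = -36 - 6 H$)
$n^{3}{\left(2,-5 \right)} = \left(-36 - -30\right)^{3} = \left(-36 + 30\right)^{3} = \left(-6\right)^{3} = -216$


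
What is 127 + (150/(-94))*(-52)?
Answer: 9869/47 ≈ 209.98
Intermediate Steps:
127 + (150/(-94))*(-52) = 127 + (150*(-1/94))*(-52) = 127 - 75/47*(-52) = 127 + 3900/47 = 9869/47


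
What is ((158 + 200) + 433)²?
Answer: 625681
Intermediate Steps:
((158 + 200) + 433)² = (358 + 433)² = 791² = 625681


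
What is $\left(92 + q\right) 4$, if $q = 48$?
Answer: $560$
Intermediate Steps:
$\left(92 + q\right) 4 = \left(92 + 48\right) 4 = 140 \cdot 4 = 560$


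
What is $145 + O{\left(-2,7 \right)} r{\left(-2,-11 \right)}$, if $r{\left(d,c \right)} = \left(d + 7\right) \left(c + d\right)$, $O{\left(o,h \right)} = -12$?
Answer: $925$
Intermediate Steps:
$r{\left(d,c \right)} = \left(7 + d\right) \left(c + d\right)$
$145 + O{\left(-2,7 \right)} r{\left(-2,-11 \right)} = 145 - 12 \left(\left(-2\right)^{2} + 7 \left(-11\right) + 7 \left(-2\right) - -22\right) = 145 - 12 \left(4 - 77 - 14 + 22\right) = 145 - -780 = 145 + 780 = 925$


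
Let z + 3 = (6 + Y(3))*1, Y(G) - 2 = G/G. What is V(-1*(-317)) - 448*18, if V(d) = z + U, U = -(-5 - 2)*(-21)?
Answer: -8205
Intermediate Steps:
Y(G) = 3 (Y(G) = 2 + G/G = 2 + 1 = 3)
z = 6 (z = -3 + (6 + 3)*1 = -3 + 9*1 = -3 + 9 = 6)
U = -147 (U = -1*(-7)*(-21) = 7*(-21) = -147)
V(d) = -141 (V(d) = 6 - 147 = -141)
V(-1*(-317)) - 448*18 = -141 - 448*18 = -141 - 8064 = -8205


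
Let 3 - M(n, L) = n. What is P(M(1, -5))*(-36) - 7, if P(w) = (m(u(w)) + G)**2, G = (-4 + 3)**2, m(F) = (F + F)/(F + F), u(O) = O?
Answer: -151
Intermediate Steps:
m(F) = 1 (m(F) = (2*F)/((2*F)) = (2*F)*(1/(2*F)) = 1)
G = 1 (G = (-1)**2 = 1)
M(n, L) = 3 - n
P(w) = 4 (P(w) = (1 + 1)**2 = 2**2 = 4)
P(M(1, -5))*(-36) - 7 = 4*(-36) - 7 = -144 - 7 = -151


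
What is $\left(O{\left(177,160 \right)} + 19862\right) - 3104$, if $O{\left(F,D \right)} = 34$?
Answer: $16792$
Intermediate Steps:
$\left(O{\left(177,160 \right)} + 19862\right) - 3104 = \left(34 + 19862\right) - 3104 = 19896 - 3104 = 16792$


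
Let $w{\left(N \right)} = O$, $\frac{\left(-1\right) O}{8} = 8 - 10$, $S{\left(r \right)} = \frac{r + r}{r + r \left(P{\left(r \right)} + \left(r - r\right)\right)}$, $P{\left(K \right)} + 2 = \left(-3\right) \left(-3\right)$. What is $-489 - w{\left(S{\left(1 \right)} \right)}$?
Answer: $-505$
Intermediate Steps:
$P{\left(K \right)} = 7$ ($P{\left(K \right)} = -2 - -9 = -2 + 9 = 7$)
$S{\left(r \right)} = \frac{1}{4}$ ($S{\left(r \right)} = \frac{r + r}{r + r \left(7 + \left(r - r\right)\right)} = \frac{2 r}{r + r \left(7 + 0\right)} = \frac{2 r}{r + r 7} = \frac{2 r}{r + 7 r} = \frac{2 r}{8 r} = 2 r \frac{1}{8 r} = \frac{1}{4}$)
$O = 16$ ($O = - 8 \left(8 - 10\right) = \left(-8\right) \left(-2\right) = 16$)
$w{\left(N \right)} = 16$
$-489 - w{\left(S{\left(1 \right)} \right)} = -489 - 16 = -505$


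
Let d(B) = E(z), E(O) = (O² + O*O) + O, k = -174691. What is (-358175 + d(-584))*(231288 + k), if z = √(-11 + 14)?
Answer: -20271290893 + 56597*√3 ≈ -2.0271e+10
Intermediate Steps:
z = √3 ≈ 1.7320
E(O) = O + 2*O² (E(O) = (O² + O²) + O = 2*O² + O = O + 2*O²)
d(B) = √3*(1 + 2*√3)
(-358175 + d(-584))*(231288 + k) = (-358175 + (6 + √3))*(231288 - 174691) = (-358169 + √3)*56597 = -20271290893 + 56597*√3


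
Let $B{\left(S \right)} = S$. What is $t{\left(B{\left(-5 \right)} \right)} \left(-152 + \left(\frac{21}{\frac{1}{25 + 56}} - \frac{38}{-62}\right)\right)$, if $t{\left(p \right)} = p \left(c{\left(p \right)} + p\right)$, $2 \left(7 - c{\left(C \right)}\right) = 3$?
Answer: $- \frac{120095}{31} \approx -3874.0$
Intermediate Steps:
$c{\left(C \right)} = \frac{11}{2}$ ($c{\left(C \right)} = 7 - \frac{3}{2} = \frac{11}{2}$)
$t{\left(p \right)} = p \left(\frac{11}{2} + p\right)$
$t{\left(B{\left(-5 \right)} \right)} \left(-152 + \left(\frac{21}{\frac{1}{25 + 56}} - \frac{38}{-62}\right)\right) = \frac{1}{2} \left(-5\right) \left(11 + 2 \left(-5\right)\right) \left(-152 + \left(\frac{21}{\frac{1}{25 + 56}} - \frac{38}{-62}\right)\right) = \frac{1}{2} \left(-5\right) \left(11 - 10\right) \left(-152 - \left(- \frac{19}{31} - \frac{21}{\frac{1}{81}}\right)\right) = \frac{1}{2} \left(-5\right) 1 \left(-152 + \left(21 \frac{1}{\frac{1}{81}} + \frac{19}{31}\right)\right) = - \frac{5 \left(-152 + \left(21 \cdot 81 + \frac{19}{31}\right)\right)}{2} = - \frac{5 \left(-152 + \left(1701 + \frac{19}{31}\right)\right)}{2} = - \frac{5 \left(-152 + \frac{52750}{31}\right)}{2} = \left(- \frac{5}{2}\right) \frac{48038}{31} = - \frac{120095}{31}$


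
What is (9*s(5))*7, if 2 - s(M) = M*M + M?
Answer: -1764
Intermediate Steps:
s(M) = 2 - M - M**2 (s(M) = 2 - (M*M + M) = 2 - (M**2 + M) = 2 - (M + M**2) = 2 + (-M - M**2) = 2 - M - M**2)
(9*s(5))*7 = (9*(2 - 1*5 - 1*5**2))*7 = (9*(2 - 5 - 1*25))*7 = (9*(2 - 5 - 25))*7 = (9*(-28))*7 = -252*7 = -1764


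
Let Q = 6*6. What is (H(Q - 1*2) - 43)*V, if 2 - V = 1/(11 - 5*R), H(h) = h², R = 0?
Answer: 23373/11 ≈ 2124.8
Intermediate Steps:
Q = 36
V = 21/11 (V = 2 - 1/(11 - 5*0) = 2 - 1/(11 + 0) = 2 - 1/11 = 21/11 ≈ 1.9091)
(H(Q - 1*2) - 43)*V = ((36 - 1*2)² - 43)*(21/11) = ((36 - 2)² - 43)*(21/11) = (34² - 43)*(21/11) = (1156 - 43)*(21/11) = 1113*(21/11) = 23373/11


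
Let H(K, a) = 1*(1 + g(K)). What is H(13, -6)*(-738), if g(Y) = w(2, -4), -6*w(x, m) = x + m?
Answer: -984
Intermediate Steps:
w(x, m) = -m/6 - x/6 (w(x, m) = -(x + m)/6 = -(m + x)/6 = -m/6 - x/6)
g(Y) = 1/3 (g(Y) = -1/6*(-4) - 1/6*2 = 2/3 - 1/3 = 1/3)
H(K, a) = 4/3 (H(K, a) = 1*(1 + 1/3) = 1*(4/3) = 4/3)
H(13, -6)*(-738) = (4/3)*(-738) = -984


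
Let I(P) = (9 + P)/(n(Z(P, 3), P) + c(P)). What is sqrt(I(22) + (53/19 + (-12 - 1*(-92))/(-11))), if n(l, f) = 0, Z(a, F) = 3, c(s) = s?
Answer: I*sqrt(537130)/418 ≈ 1.7533*I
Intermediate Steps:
I(P) = (9 + P)/P (I(P) = (9 + P)/(0 + P) = (9 + P)/P)
sqrt(I(22) + (53/19 + (-12 - 1*(-92))/(-11))) = sqrt((9 + 22)/22 + (53/19 + (-12 - 1*(-92))/(-11))) = sqrt((1/22)*31 + (53*(1/19) + (-12 + 92)*(-1/11))) = sqrt(31/22 + (53/19 + 80*(-1/11))) = sqrt(31/22 + (53/19 - 80/11)) = sqrt(31/22 - 937/209) = sqrt(-1285/418) = I*sqrt(537130)/418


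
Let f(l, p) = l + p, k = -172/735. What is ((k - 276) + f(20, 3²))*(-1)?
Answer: 181717/735 ≈ 247.23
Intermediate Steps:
k = -172/735 (k = -172*1/735 = -172/735 ≈ -0.23401)
((k - 276) + f(20, 3²))*(-1) = ((-172/735 - 276) + (20 + 3²))*(-1) = (-203032/735 + (20 + 9))*(-1) = (-203032/735 + 29)*(-1) = -181717/735*(-1) = 181717/735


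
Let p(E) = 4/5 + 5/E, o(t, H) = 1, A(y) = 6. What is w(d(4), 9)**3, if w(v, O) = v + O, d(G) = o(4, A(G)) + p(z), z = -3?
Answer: 2571353/3375 ≈ 761.88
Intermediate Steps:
p(E) = 4/5 + 5/E (p(E) = 4*(1/5) + 5/E = 4/5 + 5/E)
d(G) = 2/15 (d(G) = 1 + (4/5 + 5/(-3)) = 1 + (4/5 + 5*(-1/3)) = 1 + (4/5 - 5/3) = 1 - 13/15 = 2/15)
w(v, O) = O + v
w(d(4), 9)**3 = (9 + 2/15)**3 = (137/15)**3 = 2571353/3375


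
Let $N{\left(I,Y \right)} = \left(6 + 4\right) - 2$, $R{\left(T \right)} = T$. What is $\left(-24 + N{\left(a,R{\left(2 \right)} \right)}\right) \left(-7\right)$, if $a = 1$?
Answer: $112$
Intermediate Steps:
$N{\left(I,Y \right)} = 8$ ($N{\left(I,Y \right)} = 10 - 2 = 8$)
$\left(-24 + N{\left(a,R{\left(2 \right)} \right)}\right) \left(-7\right) = \left(-24 + 8\right) \left(-7\right) = \left(-16\right) \left(-7\right) = 112$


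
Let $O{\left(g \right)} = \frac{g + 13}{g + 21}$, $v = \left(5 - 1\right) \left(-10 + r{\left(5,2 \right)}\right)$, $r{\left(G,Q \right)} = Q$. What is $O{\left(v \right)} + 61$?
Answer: $\frac{690}{11} \approx 62.727$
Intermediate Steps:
$v = -32$ ($v = \left(5 - 1\right) \left(-10 + 2\right) = 4 \left(-8\right) = -32$)
$O{\left(g \right)} = \frac{13 + g}{21 + g}$
$O{\left(v \right)} + 61 = \frac{13 - 32}{21 - 32} + 61 = \frac{1}{-11} \left(-19\right) + 61 = \left(- \frac{1}{11}\right) \left(-19\right) + 61 = \frac{19}{11} + 61 = \frac{690}{11}$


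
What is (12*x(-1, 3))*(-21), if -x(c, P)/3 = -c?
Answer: 756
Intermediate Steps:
x(c, P) = 3*c (x(c, P) = -(-3)*c = 3*c)
(12*x(-1, 3))*(-21) = (12*(3*(-1)))*(-21) = (12*(-3))*(-21) = -36*(-21) = 756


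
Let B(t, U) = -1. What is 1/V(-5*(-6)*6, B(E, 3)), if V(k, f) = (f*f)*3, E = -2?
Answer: ⅓ ≈ 0.33333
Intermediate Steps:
V(k, f) = 3*f² (V(k, f) = f²*3 = 3*f²)
1/V(-5*(-6)*6, B(E, 3)) = 1/(3*(-1)²) = 1/(3*1) = 1/3 = ⅓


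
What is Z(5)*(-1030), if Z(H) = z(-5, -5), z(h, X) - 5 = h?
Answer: 0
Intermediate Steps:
z(h, X) = 5 + h
Z(H) = 0 (Z(H) = 5 - 5 = 0)
Z(5)*(-1030) = 0*(-1030) = 0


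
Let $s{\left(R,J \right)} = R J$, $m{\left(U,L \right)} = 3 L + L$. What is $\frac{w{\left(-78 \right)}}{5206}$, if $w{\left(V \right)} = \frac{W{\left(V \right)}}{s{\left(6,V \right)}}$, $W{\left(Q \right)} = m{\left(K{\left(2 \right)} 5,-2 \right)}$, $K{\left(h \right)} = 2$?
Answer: $\frac{1}{304551} \approx 3.2835 \cdot 10^{-6}$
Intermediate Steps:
$m{\left(U,L \right)} = 4 L$
$W{\left(Q \right)} = -8$ ($W{\left(Q \right)} = 4 \left(-2\right) = -8$)
$s{\left(R,J \right)} = J R$
$w{\left(V \right)} = - \frac{4}{3 V}$ ($w{\left(V \right)} = - \frac{8}{V 6} = - \frac{8}{6 V} = - 8 \frac{1}{6 V} = - \frac{4}{3 V}$)
$\frac{w{\left(-78 \right)}}{5206} = \frac{\left(- \frac{4}{3}\right) \frac{1}{-78}}{5206} = \left(- \frac{4}{3}\right) \left(- \frac{1}{78}\right) \frac{1}{5206} = \frac{2}{117} \cdot \frac{1}{5206} = \frac{1}{304551}$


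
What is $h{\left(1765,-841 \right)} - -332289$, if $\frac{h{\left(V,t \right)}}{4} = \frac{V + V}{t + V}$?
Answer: $\frac{76762289}{231} \approx 3.323 \cdot 10^{5}$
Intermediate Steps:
$h{\left(V,t \right)} = \frac{8 V}{V + t}$ ($h{\left(V,t \right)} = 4 \frac{V + V}{t + V} = 4 \frac{2 V}{V + t} = \frac{8 V}{V + t}$)
$h{\left(1765,-841 \right)} - -332289 = 8 \cdot 1765 \frac{1}{1765 - 841} - -332289 = 8 \cdot 1765 \cdot \frac{1}{924} + 332289 = \frac{3530}{231} + 332289 = \frac{76762289}{231}$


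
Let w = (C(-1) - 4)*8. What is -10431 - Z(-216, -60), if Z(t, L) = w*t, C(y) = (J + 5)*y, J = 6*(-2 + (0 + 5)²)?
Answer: -264447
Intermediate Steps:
J = 138 (J = 6*(-2 + 5²) = 6*(-2 + 25) = 6*23 = 138)
C(y) = 143*y (C(y) = (138 + 5)*y = 143*y)
w = -1176 (w = (143*(-1) - 4)*8 = (-143 - 4)*8 = -147*8 = -1176)
Z(t, L) = -1176*t
-10431 - Z(-216, -60) = -10431 - (-1176)*(-216) = -10431 - 1*254016 = -10431 - 254016 = -264447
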